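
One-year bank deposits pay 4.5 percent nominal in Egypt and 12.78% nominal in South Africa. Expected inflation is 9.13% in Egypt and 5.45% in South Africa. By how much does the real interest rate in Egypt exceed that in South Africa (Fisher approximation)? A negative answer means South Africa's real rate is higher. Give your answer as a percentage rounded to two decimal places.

Egypt: 4.5% − 9.13% = -4.630%
South Africa: 12.78% − 5.45% = 7.330%
Differential = -11.960% → -11.96%.

-11.96%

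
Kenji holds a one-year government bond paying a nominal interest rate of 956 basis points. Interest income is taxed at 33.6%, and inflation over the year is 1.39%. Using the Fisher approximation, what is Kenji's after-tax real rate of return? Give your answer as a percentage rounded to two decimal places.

After-tax nominal return = 9.56% × (1 − 0.336) = 6.34784%.
r ≈ 6.34784% − 1.39% → 4.96%.

4.96%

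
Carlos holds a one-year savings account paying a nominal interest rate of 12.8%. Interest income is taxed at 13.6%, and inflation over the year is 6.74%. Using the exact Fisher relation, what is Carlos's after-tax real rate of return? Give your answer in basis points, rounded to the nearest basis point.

405 basis points

After-tax nominal return = 12.8% × (1 − 0.136) = 11.0592%.
1 + r = 1.110592 / 1.06740 = 1.040465
After-tax real rate = 1.040465 − 1 → 405 basis points.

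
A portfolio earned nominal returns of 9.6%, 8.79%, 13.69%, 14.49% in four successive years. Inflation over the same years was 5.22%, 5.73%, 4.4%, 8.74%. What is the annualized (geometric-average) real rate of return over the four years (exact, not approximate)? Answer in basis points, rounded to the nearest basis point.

Nominal growth factor = 1.0960 × 1.0879 × 1.1369 × 1.1449 = 1.55199155
Price-level growth factor = 1.0522 × 1.0573 × 1.0440 × 1.0874 = 1.26295058
Real growth factor = 1.55199155 / 1.26295058 = 1.22886166
Annualized real rate = 1.22886166^(1/4) − 1 = 5.2872% → 529 basis points.

529 basis points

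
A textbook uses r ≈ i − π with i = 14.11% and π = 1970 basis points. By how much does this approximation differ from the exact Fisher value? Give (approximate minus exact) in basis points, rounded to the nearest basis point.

Approximate: r ≈ 14.110% − 19.700% = -5.5900%
Exact: (1 + 0.1411)/(1 + 0.1970) − 1 = -4.6700%
Error = -5.5900% − (-4.6700%) = -0.9200% → -92 basis points.

-92 basis points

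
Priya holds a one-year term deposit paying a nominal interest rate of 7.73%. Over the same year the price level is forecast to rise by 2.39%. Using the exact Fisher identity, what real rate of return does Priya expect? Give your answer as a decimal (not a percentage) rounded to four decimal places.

0.0522

By the Fisher identity, 1 + r = (1 + i)/(1 + π).
1 + r = 1.07730 / 1.02390 = 1.052154
r = 1.052154 − 1 = 5.2154%, i.e. 0.0522.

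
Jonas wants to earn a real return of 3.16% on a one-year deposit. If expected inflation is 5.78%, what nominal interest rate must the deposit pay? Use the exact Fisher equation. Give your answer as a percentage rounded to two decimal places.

(1 + i) = (1 + r)(1 + π) = 1.03160 × 1.05780 = 1.09122648
i = 1.09122648 − 1, so the required nominal rate is 9.12%.

9.12%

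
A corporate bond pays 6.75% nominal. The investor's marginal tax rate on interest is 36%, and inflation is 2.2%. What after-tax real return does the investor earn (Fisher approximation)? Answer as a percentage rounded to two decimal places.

2.12%

After-tax nominal return = 6.75% × (1 − 0.36) = 4.3200%.
r ≈ 4.3200% − 2.2% → 2.12%.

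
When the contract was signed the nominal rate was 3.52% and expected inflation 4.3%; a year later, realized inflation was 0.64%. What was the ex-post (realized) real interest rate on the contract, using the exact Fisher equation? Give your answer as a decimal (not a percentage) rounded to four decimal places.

Ex-post: (1 + 0.0352)/(1 + 0.0064) − 1 = 2.8617%
So the realized real rate is 0.0286.

0.0286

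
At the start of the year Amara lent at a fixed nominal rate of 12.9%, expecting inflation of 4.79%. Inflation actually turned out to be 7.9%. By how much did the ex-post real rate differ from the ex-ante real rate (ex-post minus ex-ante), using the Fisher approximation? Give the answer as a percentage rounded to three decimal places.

-3.110%

Ex-ante: 12.9% − 4.79% = 8.110%
Ex-post: 12.9% − 7.9% = 5.000%
Difference (ex-post − ex-ante) = -3.1100% → -3.110%.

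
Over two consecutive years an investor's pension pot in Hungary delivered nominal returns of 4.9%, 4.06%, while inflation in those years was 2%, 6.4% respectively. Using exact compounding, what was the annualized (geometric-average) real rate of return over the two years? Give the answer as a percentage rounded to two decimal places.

0.29%

Compound the nominal returns: 1.0490 × 1.0406 = 1.09158940.
Compound inflation: 1.0200 × 1.0640 = 1.08528000.
Deflate: 1.09158940 / 1.08528000 = 1.00581361.
Annualized real rate = 1.00581361^(1/2) − 1 = 0.2903% → 0.29%.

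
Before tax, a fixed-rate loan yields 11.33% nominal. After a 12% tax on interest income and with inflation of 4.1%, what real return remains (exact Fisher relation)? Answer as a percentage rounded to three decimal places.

5.639%

After-tax nominal return = 11.33% × (1 − 0.12) = 9.9704%.
1 + r = 1.099704 / 1.04100 = 1.056392
After-tax real rate = 1.056392 − 1 → 5.639%.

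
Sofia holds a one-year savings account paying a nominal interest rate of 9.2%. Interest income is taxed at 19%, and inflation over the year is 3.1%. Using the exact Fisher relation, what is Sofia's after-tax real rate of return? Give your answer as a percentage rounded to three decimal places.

4.221%

After-tax nominal return = 9.2% × (1 − 0.19) = 7.4520%.
1 + r = 1.07452 / 1.03100 = 1.042211
After-tax real rate = 1.042211 − 1 → 4.221%.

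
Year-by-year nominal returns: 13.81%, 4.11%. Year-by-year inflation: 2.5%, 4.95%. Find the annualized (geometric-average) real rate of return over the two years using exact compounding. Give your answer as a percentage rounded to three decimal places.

Nominal growth factor = 1.1381 × 1.0411 = 1.18487591
Price-level growth factor = 1.0250 × 1.0495 = 1.07573750
Real growth factor = 1.18487591 / 1.07573750 = 1.10145450
Annualized real rate = 1.10145450^(1/2) − 1 = 4.9502% → 4.950%.

4.950%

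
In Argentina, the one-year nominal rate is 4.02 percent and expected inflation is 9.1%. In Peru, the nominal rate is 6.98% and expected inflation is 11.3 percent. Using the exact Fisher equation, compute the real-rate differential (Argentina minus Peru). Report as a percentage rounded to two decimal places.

-0.77%

Argentina: (1 + 0.0402)/(1 + 0.0910) − 1 = -4.6563%
Peru: (1 + 0.0698)/(1 + 0.1130) − 1 = -3.8814%
Differential = -4.6563% − (-3.8814%) = -0.7749% → -0.77%.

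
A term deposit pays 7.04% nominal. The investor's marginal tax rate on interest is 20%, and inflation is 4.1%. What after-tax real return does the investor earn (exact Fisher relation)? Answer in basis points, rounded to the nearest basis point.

After-tax nominal return = 7.04% × (1 − 0.2) = 5.6320%.
1 + r = 1.05632 / 1.04100 = 1.014717
After-tax real rate = 1.014717 − 1 → 147 basis points.

147 basis points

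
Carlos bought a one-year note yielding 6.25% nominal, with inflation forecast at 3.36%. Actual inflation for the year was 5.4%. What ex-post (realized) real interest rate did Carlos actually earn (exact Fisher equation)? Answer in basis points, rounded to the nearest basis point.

Ex-post: (1 + 0.0625)/(1 + 0.0540) − 1 = 0.8065%
So the realized real rate is 81 basis points.

81 basis points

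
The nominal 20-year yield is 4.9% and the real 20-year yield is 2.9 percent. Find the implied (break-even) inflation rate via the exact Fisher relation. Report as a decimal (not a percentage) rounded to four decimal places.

0.0194

(1 + π) = (1 + i)/(1 + r) = 1.04900 / 1.02900 = 1.019436
Break-even inflation = 1.019436 − 1 → 0.0194.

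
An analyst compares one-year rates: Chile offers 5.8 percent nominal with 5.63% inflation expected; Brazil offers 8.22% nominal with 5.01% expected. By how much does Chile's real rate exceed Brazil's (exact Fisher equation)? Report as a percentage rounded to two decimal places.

Chile: (1 + 0.0580)/(1 + 0.0563) − 1 = 0.1609%
Brazil: (1 + 0.0822)/(1 + 0.0501) − 1 = 3.0569%
Differential = 0.1609% − 3.0569% = -2.8959% → -2.90%.

-2.90%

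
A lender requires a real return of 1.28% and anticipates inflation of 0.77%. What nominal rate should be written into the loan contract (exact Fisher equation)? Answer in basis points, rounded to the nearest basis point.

206 basis points

(1 + i) = (1 + r)(1 + π) = 1.01280 × 1.00770 = 1.02059856
i = 1.02059856 − 1, so the required nominal rate is 206 basis points.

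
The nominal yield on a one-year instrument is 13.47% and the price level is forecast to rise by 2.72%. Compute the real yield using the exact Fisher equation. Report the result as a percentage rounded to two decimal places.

10.47%

1 + r = 1.13470 / 1.02720 = 1.104653
r = 1.104653 − 1 = 10.4653%, i.e. 10.47%.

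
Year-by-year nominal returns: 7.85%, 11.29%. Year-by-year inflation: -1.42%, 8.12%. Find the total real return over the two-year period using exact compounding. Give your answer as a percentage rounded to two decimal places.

12.61%

Compound the nominal returns: 1.0785 × 1.1129 = 1.200263.
Compound inflation: 0.9858 × 1.0812 = 1.065847.
Deflate: 1.200263 / 1.065847 = 1.126112.
Total real return = 1.126112 − 1 → 12.61%.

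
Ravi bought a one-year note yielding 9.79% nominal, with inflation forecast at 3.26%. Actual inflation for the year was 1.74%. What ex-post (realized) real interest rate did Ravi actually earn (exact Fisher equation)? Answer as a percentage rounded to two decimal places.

7.91%

Ex-post: (1 + 0.0979)/(1 + 0.0174) − 1 = 7.9123%
So the realized real rate is 7.91%.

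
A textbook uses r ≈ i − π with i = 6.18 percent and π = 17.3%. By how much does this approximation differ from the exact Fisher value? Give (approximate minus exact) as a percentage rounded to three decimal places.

-1.640%

Approximate: r ≈ 6.180% − 17.300% = -11.1200%
Exact: (1 + 0.0618)/(1 + 0.1730) − 1 = -9.4800%
Error = -11.1200% − (-9.4800%) = -1.6400% → -1.640%.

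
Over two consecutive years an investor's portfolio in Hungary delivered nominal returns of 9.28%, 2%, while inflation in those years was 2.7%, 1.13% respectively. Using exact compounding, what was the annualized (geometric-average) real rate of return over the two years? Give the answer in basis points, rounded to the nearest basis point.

Nominal growth factor = 1.0928 × 1.0200 = 1.11465600
Price-level growth factor = 1.0270 × 1.0113 = 1.03860510
Real growth factor = 1.11465600 / 1.03860510 = 1.07322408
Annualized real rate = 1.07322408^(1/2) − 1 = 3.5965% → 360 basis points.

360 basis points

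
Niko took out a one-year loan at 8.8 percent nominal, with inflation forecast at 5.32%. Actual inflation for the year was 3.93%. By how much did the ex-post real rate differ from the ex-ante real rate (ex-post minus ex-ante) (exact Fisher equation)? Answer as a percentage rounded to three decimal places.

Ex-ante: (1 + 0.0880)/(1 + 0.0532) − 1 = 3.3042%
Ex-post: (1 + 0.0880)/(1 + 0.0393) − 1 = 4.6858%
Difference (ex-post − ex-ante) = 1.3816% → 1.382%.

1.382%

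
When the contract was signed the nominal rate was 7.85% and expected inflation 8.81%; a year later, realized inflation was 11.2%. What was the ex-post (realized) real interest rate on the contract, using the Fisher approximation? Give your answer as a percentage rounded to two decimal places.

-3.35%

Ex-post: 7.85% − 11.2% = -3.350%
So the realized real rate is -3.35%.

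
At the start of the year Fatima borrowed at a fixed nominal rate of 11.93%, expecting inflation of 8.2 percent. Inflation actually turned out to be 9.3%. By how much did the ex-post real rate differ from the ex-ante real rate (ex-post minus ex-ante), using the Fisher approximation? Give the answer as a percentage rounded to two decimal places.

-1.10%

Ex-ante: 11.93% − 8.2% = 3.730%
Ex-post: 11.93% − 9.3% = 2.630%
Difference (ex-post − ex-ante) = -1.1000% → -1.10%.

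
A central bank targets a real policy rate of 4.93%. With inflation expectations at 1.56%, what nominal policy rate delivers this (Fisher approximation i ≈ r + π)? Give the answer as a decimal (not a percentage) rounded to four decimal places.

i ≈ r + π = 4.93% + 1.56% = 0.0649.

0.0649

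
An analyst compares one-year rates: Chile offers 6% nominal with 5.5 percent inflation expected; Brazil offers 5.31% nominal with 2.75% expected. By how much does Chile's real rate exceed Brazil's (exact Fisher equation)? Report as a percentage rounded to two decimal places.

-2.02%

Chile: (1 + 0.0600)/(1 + 0.0550) − 1 = 0.4739%
Brazil: (1 + 0.0531)/(1 + 0.0275) − 1 = 2.4915%
Differential = 0.4739% − 2.4915% = -2.0176% → -2.02%.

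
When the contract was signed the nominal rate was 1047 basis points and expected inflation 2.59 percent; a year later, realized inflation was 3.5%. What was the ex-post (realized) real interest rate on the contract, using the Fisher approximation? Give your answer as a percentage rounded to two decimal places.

6.97%

Ex-post: 10.47% − 3.5% = 6.970%
So the realized real rate is 6.97%.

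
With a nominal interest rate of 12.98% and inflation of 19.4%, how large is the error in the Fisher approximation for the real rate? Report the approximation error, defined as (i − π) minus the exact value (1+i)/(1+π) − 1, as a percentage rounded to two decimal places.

-1.04%

Approximate: r ≈ 12.980% − 19.400% = -6.4200%
Exact: (1 + 0.1298)/(1 + 0.1940) − 1 = -5.3769%
Error = -6.4200% − (-5.3769%) = -1.0431% → -1.04%.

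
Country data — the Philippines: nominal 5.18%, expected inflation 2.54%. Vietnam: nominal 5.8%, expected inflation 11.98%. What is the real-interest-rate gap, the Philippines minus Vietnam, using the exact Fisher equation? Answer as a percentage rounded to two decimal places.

The Philippines: (1 + 0.0518)/(1 + 0.0254) − 1 = 2.5746%
Vietnam: (1 + 0.0580)/(1 + 0.1198) − 1 = -5.5188%
Differential = 2.5746% − (-5.5188%) = 8.0934% → 8.09%.

8.09%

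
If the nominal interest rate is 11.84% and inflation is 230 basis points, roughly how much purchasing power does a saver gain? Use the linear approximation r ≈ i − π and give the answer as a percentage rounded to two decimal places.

9.54%

r ≈ i − π = 11.84% − 2.3% = 9.54%.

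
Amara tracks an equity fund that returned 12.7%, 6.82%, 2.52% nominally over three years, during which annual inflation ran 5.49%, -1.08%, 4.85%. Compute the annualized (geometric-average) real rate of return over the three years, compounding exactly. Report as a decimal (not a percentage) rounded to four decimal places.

0.0410

Nominal growth factor = 1.1270 × 1.0682 × 1.0252 = 1.23419871
Price-level growth factor = 1.0549 × 0.9892 × 1.0485 = 1.09411717
Real growth factor = 1.23419871 / 1.09411717 = 1.12803156
Annualized real rate = 1.12803156^(1/3) − 1 = 4.0975% → 0.0410.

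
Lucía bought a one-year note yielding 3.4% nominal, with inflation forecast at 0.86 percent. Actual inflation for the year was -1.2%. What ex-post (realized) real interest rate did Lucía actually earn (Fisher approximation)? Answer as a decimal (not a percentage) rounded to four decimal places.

Ex-post: 3.4% − (-1.2%) = 4.600%
So the realized real rate is 0.0460.

0.0460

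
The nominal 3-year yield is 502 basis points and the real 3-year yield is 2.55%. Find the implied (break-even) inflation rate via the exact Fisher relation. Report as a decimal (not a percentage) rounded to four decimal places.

(1 + π) = (1 + i)/(1 + r) = 1.05020 / 1.02550 = 1.024086
Break-even inflation = 1.024086 − 1 → 0.0241.

0.0241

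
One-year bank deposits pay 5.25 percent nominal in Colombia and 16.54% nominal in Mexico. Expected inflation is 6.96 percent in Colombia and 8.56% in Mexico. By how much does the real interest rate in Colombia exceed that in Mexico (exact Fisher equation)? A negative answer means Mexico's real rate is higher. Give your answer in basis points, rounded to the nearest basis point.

-895 basis points

Colombia: (1 + 0.0525)/(1 + 0.0696) − 1 = -1.5987%
Mexico: (1 + 0.1654)/(1 + 0.0856) − 1 = 7.3508%
Differential = -1.5987% − 7.3508% = -8.9495% → -895 basis points.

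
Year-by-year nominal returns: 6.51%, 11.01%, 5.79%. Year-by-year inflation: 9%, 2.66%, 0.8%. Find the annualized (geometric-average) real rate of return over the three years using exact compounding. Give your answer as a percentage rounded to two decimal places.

Compound the nominal returns: 1.0651 × 1.1101 × 1.0579 = 1.25082659.
Compound inflation: 1.0900 × 1.0266 × 1.0080 = 1.12794595.
Deflate: 1.25082659 / 1.12794595 = 1.10894195.
Annualized real rate = 1.10894195^(1/3) − 1 = 3.5070% → 3.51%.

3.51%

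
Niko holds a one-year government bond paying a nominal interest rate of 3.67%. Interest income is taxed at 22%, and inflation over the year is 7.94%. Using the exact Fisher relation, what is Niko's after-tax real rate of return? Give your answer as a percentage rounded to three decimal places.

-4.704%

After-tax nominal return = 3.67% × (1 − 0.22) = 2.8626%.
1 + r = 1.028626 / 1.07940 = 0.952961
After-tax real rate = 0.952961 − 1 → -4.704%.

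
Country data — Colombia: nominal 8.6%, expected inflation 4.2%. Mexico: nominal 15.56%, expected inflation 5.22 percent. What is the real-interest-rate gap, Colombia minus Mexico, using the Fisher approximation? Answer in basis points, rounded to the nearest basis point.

Colombia: 8.6% − 4.2% = 4.400%
Mexico: 15.56% − 5.22% = 10.340%
Differential = -5.940% → -594 basis points.

-594 basis points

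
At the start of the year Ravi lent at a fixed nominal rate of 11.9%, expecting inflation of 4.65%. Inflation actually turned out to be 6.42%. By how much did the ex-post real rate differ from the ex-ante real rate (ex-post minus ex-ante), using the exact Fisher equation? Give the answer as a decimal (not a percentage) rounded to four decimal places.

-0.0178

Ex-ante: (1 + 0.1190)/(1 + 0.0465) − 1 = 6.9279%
Ex-post: (1 + 0.1190)/(1 + 0.0642) − 1 = 5.1494%
Difference (ex-post − ex-ante) = -1.7784% → -0.0178.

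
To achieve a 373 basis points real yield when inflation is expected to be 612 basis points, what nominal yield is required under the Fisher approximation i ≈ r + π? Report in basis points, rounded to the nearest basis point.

i ≈ r + π = 3.73% + 6.12% = 985 basis points.

985 basis points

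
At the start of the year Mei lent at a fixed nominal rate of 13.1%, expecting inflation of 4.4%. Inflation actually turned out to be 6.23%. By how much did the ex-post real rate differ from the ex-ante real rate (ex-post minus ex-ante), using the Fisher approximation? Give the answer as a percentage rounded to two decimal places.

Ex-ante: 13.1% − 4.4% = 8.700%
Ex-post: 13.1% − 6.23% = 6.870%
Difference (ex-post − ex-ante) = -1.8300% → -1.83%.

-1.83%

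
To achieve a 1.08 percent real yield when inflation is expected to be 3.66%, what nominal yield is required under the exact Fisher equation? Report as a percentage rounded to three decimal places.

4.780%

(1 + i) = (1 + r)(1 + π) = 1.01080 × 1.03660 = 1.04779528
i = 1.04779528 − 1, so the required nominal rate is 4.780%.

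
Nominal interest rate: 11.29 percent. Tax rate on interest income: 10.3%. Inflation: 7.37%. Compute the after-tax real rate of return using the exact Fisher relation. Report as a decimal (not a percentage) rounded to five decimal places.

After-tax nominal return = 11.29% × (1 − 0.103) = 10.12713%.
1 + r = 1.1012713 / 1.07370 = 1.025679
After-tax real rate = 1.025679 − 1 → 0.02568.

0.02568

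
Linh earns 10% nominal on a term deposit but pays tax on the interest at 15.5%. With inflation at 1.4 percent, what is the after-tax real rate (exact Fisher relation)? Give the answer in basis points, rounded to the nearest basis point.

After-tax nominal return = 10% × (1 − 0.155) = 8.4500%.
1 + r = 1.08450 / 1.01400 = 1.069527
After-tax real rate = 1.069527 − 1 → 695 basis points.

695 basis points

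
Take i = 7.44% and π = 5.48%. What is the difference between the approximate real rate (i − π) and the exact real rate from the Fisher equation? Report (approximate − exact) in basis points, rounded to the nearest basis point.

10 basis points

Approximate: r ≈ 7.440% − 5.480% = 1.9600%
Exact: (1 + 0.0744)/(1 + 0.0548) − 1 = 1.8582%
Error = 1.9600% − 1.8582% = 0.1018% → 10 basis points.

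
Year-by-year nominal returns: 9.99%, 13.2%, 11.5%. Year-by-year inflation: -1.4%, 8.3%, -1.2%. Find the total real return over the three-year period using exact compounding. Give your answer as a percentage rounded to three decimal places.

31.587%

Compound the nominal returns: 1.0999 × 1.1320 × 1.1150 = 1.388272.
Compound inflation: 0.9860 × 1.0830 × 0.9880 = 1.055024.
Deflate: 1.388272 / 1.055024 = 1.315868.
Total real return = 1.315868 − 1 → 31.587%.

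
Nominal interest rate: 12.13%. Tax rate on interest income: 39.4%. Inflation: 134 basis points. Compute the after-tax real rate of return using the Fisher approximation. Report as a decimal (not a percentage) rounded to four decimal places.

After-tax nominal return = 12.13% × (1 − 0.394) = 7.35078%.
r ≈ 7.35078% − 1.34% → 0.0601.

0.0601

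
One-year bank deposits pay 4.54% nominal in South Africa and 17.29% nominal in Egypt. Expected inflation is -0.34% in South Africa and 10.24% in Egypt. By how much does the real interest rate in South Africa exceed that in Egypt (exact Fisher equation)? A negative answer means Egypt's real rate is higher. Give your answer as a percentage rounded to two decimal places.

South Africa: (1 + 0.0454)/(1 − 0.0034) − 1 = 4.8966%
Egypt: (1 + 0.1729)/(1 + 0.1024) − 1 = 6.3951%
Differential = 4.8966% − 6.3951% = -1.4985% → -1.50%.

-1.50%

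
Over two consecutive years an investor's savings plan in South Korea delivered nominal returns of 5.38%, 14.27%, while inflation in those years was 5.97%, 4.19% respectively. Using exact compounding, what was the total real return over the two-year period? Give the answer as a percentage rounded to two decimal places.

9.06%

Compound the nominal returns: 1.0538 × 1.1427 = 1.204177.
Compound inflation: 1.0597 × 1.0419 = 1.104101.
Deflate: 1.204177 / 1.104101 = 1.090640.
Total real return = 1.090640 − 1 → 9.06%.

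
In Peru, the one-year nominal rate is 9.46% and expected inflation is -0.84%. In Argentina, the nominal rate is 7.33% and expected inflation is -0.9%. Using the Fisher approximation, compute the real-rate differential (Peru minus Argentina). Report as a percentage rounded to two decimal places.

2.07%

Peru: 9.46% − (-0.84%) = 10.300%
Argentina: 7.33% − (-0.9%) = 8.230%
Differential = 2.070% → 2.07%.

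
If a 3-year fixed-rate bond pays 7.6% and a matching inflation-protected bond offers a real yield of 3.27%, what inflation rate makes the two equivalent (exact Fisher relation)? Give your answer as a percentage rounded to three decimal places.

(1 + π) = (1 + i)/(1 + r) = 1.07600 / 1.03270 = 1.041929
Break-even inflation = 1.041929 − 1 → 4.193%.

4.193%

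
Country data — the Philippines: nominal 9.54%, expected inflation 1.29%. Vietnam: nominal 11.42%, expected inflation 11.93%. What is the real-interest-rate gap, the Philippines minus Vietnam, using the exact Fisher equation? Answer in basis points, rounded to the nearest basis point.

860 basis points

The Philippines: (1 + 0.0954)/(1 + 0.0129) − 1 = 8.1449%
Vietnam: (1 + 0.1142)/(1 + 0.1193) − 1 = -0.4556%
Differential = 8.1449% − (-0.4556%) = 8.6006% → 860 basis points.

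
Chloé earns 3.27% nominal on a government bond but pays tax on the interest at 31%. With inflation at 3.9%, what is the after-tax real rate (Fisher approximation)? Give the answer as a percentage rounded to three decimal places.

After-tax nominal return = 3.27% × (1 − 0.31) = 2.2563%.
r ≈ 2.2563% − 3.9% → -1.644%.

-1.644%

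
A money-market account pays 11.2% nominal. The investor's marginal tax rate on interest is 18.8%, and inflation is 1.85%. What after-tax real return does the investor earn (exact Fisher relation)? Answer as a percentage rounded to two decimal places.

7.11%

After-tax nominal return = 11.2% × (1 − 0.188) = 9.0944%.
1 + r = 1.090944 / 1.01850 = 1.071128
After-tax real rate = 1.071128 − 1 → 7.11%.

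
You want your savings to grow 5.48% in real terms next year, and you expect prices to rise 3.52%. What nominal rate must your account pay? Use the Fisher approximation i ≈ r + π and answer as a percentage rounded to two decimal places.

i ≈ r + π = 5.48% + 3.52% = 9.00%.

9.00%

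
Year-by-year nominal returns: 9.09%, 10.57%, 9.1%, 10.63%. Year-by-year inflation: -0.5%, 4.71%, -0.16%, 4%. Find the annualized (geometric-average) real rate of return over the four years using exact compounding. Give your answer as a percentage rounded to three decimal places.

7.707%

Nominal growth factor = 1.0909 × 1.1057 × 1.0910 × 1.1063 = 1.45586101
Price-level growth factor = 0.9950 × 1.0471 × 0.9984 × 1.0400 = 1.08180542
Real growth factor = 1.45586101 / 1.08180542 = 1.34576975
Annualized real rate = 1.34576975^(1/4) − 1 = 7.7067% → 7.707%.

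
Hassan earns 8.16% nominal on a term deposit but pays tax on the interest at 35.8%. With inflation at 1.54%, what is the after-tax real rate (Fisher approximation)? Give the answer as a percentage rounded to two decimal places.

After-tax nominal return = 8.16% × (1 − 0.358) = 5.23872%.
r ≈ 5.23872% − 1.54% → 3.70%.

3.70%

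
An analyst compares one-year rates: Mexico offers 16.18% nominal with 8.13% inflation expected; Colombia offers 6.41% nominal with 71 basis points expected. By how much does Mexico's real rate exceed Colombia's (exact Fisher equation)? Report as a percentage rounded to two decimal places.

1.78%

Mexico: (1 + 0.1618)/(1 + 0.0813) − 1 = 7.4447%
Colombia: (1 + 0.0641)/(1 + 0.0071) − 1 = 5.6598%
Differential = 7.4447% − 5.6598% = 1.7849% → 1.78%.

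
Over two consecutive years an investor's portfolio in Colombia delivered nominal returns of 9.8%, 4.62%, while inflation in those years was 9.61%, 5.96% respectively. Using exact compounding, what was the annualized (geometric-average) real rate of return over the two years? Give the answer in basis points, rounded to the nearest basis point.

Nominal growth factor = 1.0980 × 1.0462 = 1.14872760
Price-level growth factor = 1.0961 × 1.0596 = 1.16142756
Real growth factor = 1.14872760 / 1.16142756 = 0.98906522
Annualized real rate = 0.98906522^(1/2) − 1 = -0.5482% → -55 basis points.

-55 basis points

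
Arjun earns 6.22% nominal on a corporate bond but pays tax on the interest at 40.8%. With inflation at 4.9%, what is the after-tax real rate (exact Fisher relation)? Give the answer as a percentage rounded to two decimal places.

-1.16%

After-tax nominal return = 6.22% × (1 − 0.408) = 3.68224%.
1 + r = 1.0368224 / 1.04900 = 0.988391
After-tax real rate = 0.988391 − 1 → -1.16%.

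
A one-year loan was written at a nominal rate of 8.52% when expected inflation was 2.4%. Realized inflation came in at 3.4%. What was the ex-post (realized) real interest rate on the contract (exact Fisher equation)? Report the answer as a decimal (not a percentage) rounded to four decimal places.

Ex-post: (1 + 0.0852)/(1 + 0.0340) − 1 = 4.9516%
So the realized real rate is 0.0495.

0.0495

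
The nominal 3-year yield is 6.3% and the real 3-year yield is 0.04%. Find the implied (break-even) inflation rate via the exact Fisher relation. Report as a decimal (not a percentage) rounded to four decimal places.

0.0626

(1 + π) = (1 + i)/(1 + r) = 1.06300 / 1.00040 = 1.062575
Break-even inflation = 1.062575 − 1 → 0.0626.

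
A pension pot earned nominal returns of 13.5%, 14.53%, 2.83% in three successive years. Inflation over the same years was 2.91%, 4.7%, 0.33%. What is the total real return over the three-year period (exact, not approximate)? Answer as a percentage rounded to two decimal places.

Nominal growth factor = 1.1350 × 1.1453 × 1.0283 = 1.336703
Price-level growth factor = 1.0291 × 1.0470 × 1.0033 = 1.081023
Real growth factor = 1.336703 / 1.081023 = 1.236516
Total real return = 1.236516 − 1 → 23.65%.

23.65%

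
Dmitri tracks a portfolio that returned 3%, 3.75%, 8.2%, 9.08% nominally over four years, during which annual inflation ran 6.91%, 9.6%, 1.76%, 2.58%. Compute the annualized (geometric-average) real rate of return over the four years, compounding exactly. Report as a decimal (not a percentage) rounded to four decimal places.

0.0077

Compound the nominal returns: 1.0300 × 1.0375 × 1.0820 × 1.0908 = 1.26123995.
Compound inflation: 1.0691 × 1.0960 × 1.0176 × 1.0258 = 1.22311890.
Deflate: 1.26123995 / 1.22311890 = 1.03116709.
Annualized real rate = 1.03116709^(1/4) − 1 = 0.7702% → 0.0077.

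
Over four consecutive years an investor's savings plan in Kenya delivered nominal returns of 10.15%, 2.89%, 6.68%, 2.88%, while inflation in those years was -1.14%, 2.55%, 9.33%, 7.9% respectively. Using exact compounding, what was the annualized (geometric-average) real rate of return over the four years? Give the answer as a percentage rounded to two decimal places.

0.99%

Nominal growth factor = 1.1015 × 1.0289 × 1.0668 × 1.0288 = 1.24386037
Price-level growth factor = 0.9886 × 1.0255 × 1.0933 × 1.0790 = 1.19596113
Real growth factor = 1.24386037 / 1.19596113 = 1.04005084
Annualized real rate = 1.04005084^(1/4) − 1 = 0.9866% → 0.99%.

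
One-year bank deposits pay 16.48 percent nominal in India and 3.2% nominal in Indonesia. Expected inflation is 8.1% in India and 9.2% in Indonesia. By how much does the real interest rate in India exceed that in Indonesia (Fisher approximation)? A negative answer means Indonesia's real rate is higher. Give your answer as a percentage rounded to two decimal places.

14.38%

India: 16.48% − 8.1% = 8.380%
Indonesia: 3.2% − 9.2% = -6.000%
Differential = 14.380% → 14.38%.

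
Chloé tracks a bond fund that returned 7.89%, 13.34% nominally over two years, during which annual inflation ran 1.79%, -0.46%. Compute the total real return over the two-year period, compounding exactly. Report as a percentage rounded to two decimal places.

Nominal growth factor = 1.0789 × 1.1334 = 1.222825
Price-level growth factor = 1.0179 × 0.9954 = 1.013218
Real growth factor = 1.222825 / 1.013218 = 1.206873
Total real return = 1.206873 − 1 → 20.69%.

20.69%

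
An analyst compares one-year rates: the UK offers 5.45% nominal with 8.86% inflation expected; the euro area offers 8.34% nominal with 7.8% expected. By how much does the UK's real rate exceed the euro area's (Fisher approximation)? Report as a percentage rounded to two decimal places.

-3.95%

The UK: 5.45% − 8.86% = -3.410%
The euro area: 8.34% − 7.8% = 0.540%
Differential = -3.950% → -3.95%.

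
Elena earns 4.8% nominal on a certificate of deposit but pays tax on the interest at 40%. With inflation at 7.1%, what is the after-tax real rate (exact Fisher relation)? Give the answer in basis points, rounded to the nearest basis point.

-394 basis points

After-tax nominal return = 4.8% × (1 − 0.4) = 2.8800%.
1 + r = 1.02880 / 1.07100 = 0.960598
After-tax real rate = 0.960598 − 1 → -394 basis points.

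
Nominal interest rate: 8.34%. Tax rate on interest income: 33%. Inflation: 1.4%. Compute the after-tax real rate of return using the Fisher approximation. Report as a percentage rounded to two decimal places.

After-tax nominal return = 8.34% × (1 − 0.33) = 5.5878%.
r ≈ 5.5878% − 1.4% → 4.19%.

4.19%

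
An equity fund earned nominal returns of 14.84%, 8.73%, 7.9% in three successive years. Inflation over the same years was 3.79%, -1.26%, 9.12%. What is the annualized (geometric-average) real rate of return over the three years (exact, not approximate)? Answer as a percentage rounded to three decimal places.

Compound the nominal returns: 1.1484 × 1.0873 × 1.0790 = 1.34729909.
Compound inflation: 1.0379 × 0.9874 × 1.0912 = 1.11828627.
Deflate: 1.34729909 / 1.11828627 = 1.20478909.
Annualized real rate = 1.20478909^(1/3) − 1 = 6.4070% → 6.407%.

6.407%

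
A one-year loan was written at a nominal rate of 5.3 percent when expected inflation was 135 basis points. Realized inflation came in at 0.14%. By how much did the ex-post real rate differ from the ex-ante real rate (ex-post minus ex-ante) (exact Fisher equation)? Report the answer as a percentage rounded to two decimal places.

1.26%

Ex-ante: (1 + 0.0530)/(1 + 0.0135) − 1 = 3.8974%
Ex-post: (1 + 0.0530)/(1 + 0.0014) − 1 = 5.1528%
Difference (ex-post − ex-ante) = 1.2554% → 1.26%.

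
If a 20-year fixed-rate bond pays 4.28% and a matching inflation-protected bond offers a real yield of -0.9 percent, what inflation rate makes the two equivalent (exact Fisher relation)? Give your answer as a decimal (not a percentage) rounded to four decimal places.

(1 + π) = (1 + i)/(1 + r) = 1.04280 / 0.99100 = 1.052270
Break-even inflation = 1.052270 − 1 → 0.0523.

0.0523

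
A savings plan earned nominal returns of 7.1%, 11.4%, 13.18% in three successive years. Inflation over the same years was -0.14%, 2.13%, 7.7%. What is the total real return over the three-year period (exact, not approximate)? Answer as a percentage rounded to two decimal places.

Nominal growth factor = 1.0710 × 1.1140 × 1.1318 = 1.350344
Price-level growth factor = 0.9986 × 1.0213 × 1.0770 = 1.098400
Real growth factor = 1.350344 / 1.098400 = 1.229373
Total real return = 1.229373 − 1 → 22.94%.

22.94%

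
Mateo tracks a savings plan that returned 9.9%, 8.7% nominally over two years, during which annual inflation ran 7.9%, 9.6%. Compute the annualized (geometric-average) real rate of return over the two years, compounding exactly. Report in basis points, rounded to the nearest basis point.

Nominal growth factor = 1.0990 × 1.0870 = 1.19461300
Price-level growth factor = 1.0790 × 1.0960 = 1.18258400
Real growth factor = 1.19461300 / 1.18258400 = 1.01017179
Annualized real rate = 1.01017179^(1/2) − 1 = 0.5073% → 51 basis points.

51 basis points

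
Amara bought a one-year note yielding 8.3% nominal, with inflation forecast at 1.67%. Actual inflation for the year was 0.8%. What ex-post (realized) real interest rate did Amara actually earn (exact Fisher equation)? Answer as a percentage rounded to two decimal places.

7.44%

Ex-post: (1 + 0.0830)/(1 + 0.0080) − 1 = 7.4405%
So the realized real rate is 7.44%.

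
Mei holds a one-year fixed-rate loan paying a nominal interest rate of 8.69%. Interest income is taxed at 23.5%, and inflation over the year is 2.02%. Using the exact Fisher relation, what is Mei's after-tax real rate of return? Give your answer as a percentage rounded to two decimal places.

After-tax nominal return = 8.69% × (1 − 0.235) = 6.64785%.
1 + r = 1.0664785 / 1.02020 = 1.045362
After-tax real rate = 1.045362 − 1 → 4.54%.

4.54%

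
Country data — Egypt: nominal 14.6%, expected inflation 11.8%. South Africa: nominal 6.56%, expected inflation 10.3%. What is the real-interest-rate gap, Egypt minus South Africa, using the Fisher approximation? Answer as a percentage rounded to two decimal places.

6.54%

Egypt: 14.6% − 11.8% = 2.800%
South Africa: 6.56% − 10.3% = -3.740%
Differential = 6.540% → 6.54%.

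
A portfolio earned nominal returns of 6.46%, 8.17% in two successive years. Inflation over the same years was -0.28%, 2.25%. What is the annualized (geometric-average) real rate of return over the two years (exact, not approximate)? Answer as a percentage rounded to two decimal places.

6.27%

Compound the nominal returns: 1.0646 × 1.0817 = 1.15157782.
Compound inflation: 0.9972 × 1.0225 = 1.01963700.
Deflate: 1.15157782 / 1.01963700 = 1.12939980.
Annualized real rate = 1.12939980^(1/2) − 1 = 6.2732% → 6.27%.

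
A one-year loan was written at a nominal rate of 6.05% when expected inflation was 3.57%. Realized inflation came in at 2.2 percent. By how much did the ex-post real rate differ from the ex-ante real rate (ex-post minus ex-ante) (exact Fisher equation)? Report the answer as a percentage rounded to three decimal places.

1.373%

Ex-ante: (1 + 0.0605)/(1 + 0.0357) − 1 = 2.3945%
Ex-post: (1 + 0.0605)/(1 + 0.0220) − 1 = 3.7671%
Difference (ex-post − ex-ante) = 1.3726% → 1.373%.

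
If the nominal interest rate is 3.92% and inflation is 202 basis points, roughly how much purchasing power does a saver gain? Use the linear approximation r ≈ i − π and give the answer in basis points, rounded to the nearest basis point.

190 basis points

r ≈ i − π = 3.92% − 2.02% = 190 basis points.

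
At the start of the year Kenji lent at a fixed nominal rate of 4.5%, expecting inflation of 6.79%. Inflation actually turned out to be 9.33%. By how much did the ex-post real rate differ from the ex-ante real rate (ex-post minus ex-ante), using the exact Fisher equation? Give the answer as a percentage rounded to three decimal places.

-2.273%

Ex-ante: (1 + 0.0450)/(1 + 0.0679) − 1 = -2.1444%
Ex-post: (1 + 0.0450)/(1 + 0.0933) − 1 = -4.4178%
Difference (ex-post − ex-ante) = -2.2734% → -2.273%.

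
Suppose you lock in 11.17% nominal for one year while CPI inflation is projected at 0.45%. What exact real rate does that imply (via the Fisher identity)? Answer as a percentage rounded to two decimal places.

10.67%

By the Fisher identity, 1 + r = (1 + i)/(1 + π).
1 + r = 1.11170 / 1.00450 = 1.106720
r = 1.106720 − 1 = 10.6720%, i.e. 10.67%.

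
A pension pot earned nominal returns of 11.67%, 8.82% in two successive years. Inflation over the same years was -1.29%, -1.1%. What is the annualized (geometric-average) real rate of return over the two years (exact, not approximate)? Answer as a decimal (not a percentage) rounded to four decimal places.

Nominal growth factor = 1.1167 × 1.0882 = 1.21519294
Price-level growth factor = 0.9871 × 0.9890 = 0.97624190
Real growth factor = 1.21519294 / 0.97624190 = 1.24476622
Annualized real rate = 1.24476622^(1/2) − 1 = 11.5691% → 0.1157.

0.1157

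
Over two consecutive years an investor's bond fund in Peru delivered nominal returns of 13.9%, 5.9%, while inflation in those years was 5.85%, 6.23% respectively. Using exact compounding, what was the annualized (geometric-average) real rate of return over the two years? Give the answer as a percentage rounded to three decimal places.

Nominal growth factor = 1.1390 × 1.0590 = 1.20620100
Price-level growth factor = 1.0585 × 1.0623 = 1.12444455
Real growth factor = 1.20620100 / 1.12444455 = 1.07270830
Annualized real rate = 1.07270830^(1/2) − 1 = 3.5716% → 3.572%.

3.572%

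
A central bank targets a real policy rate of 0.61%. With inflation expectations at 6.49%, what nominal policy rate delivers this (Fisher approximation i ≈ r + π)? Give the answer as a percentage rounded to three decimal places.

7.100%

i ≈ r + π = 0.61% + 6.49% = 7.100%.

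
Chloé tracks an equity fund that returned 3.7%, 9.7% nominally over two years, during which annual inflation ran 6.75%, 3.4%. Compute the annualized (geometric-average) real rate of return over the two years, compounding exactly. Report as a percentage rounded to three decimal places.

Nominal growth factor = 1.0370 × 1.0970 = 1.13758900
Price-level growth factor = 1.0675 × 1.0340 = 1.10379500
Real growth factor = 1.13758900 / 1.10379500 = 1.03061619
Annualized real rate = 1.03061619^(1/2) − 1 = 1.5193% → 1.519%.

1.519%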